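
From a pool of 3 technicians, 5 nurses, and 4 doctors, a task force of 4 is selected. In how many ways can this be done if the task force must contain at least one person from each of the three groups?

270

With no constraint there are C(12,4) = 495 possible selections.
Selections missing a whole group: no technicians → C(9,4) = 126; no nurses → C(7,4) = 35; no doctors → C(8,4) = 70.
Add back selections omitting two groups (i.e. drawn from a single group): C(3,4) + C(5,4) + C(4,4) = 6.
By inclusion–exclusion: 495 − 231 + 6 = 270.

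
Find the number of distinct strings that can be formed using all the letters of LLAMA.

30

Letter multiplicities in LLAMA: A×2, L×2, M×1.
So there are 5! / (2!·2!) = 30 distinguishable arrangements.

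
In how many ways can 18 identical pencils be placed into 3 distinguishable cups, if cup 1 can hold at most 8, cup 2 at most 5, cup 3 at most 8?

Ignoring the caps, the number of non-negative solutions to x_1+…+x_3 = 18 is C(20,2) = 190.
Subtract solutions that violate a single cap (substitute x_i' = x_i − (cap_i+1)): x_1 ≥ 9 gives C(11,2) = 55; x_2 ≥ 6 gives C(14,2) = 91; x_3 ≥ 9 gives C(11,2) = 55. Together 201.
Add back pairs where two caps are both exceeded: 10 + 1 + 10 = 21.
By inclusion–exclusion the count is 190 − 201 + 21 = 10.

10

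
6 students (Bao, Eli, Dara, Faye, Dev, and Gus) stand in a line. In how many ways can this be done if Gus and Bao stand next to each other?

240

Treat {Gus, Bao} as a single unit. There are 5 units to order, and the pair itself can be ordered 2 ways.
So the count is 2·(5)! = 240.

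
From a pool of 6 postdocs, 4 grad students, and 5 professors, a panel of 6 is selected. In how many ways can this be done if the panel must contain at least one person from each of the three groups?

4250

With no constraint there are C(15,6) = 5005 possible selections.
Selections missing a whole group: no postdocs → C(9,6) = 84; no grad students → C(11,6) = 462; no professors → C(10,6) = 210.
Add back selections omitting two groups (i.e. drawn from a single group): C(6,6) + C(4,6) + C(5,6) = 1.
By inclusion–exclusion: 5005 − 756 + 1 = 4250.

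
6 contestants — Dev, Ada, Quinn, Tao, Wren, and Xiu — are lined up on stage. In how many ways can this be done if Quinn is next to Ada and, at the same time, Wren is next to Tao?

96

Treat {Quinn,Ada} as one block (2 orders) and {Wren,Tao} as another (2 orders).
That leaves 4 units to arrange: 2 × 2 × 4! = 4 × 24 = 96.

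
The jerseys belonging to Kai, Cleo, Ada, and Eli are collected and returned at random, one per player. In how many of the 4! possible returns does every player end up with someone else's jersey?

9

Let Aᵢ be the assignments in which player i gets their old jersey. We want the size of the complement of A₁∪…∪A_4.
By inclusion–exclusion this is Σ_{j=0}^{4} (−1)^j C(4,j)·(4−j)!.
Computing: 24 − 24 + 12 − 4 + 1 = 9.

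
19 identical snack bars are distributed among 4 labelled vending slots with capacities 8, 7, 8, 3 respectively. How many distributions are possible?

100

Ignoring the caps, the number of non-negative solutions to x_1+…+x_4 = 19 is C(22,3) = 1540.
Subtract solutions that violate a single cap (substitute x_i' = x_i − (cap_i+1)): x_1 ≥ 9 gives C(13,3) = 286; x_2 ≥ 8 gives C(14,3) = 364; x_3 ≥ 9 gives C(13,3) = 286; x_4 ≥ 4 gives C(18,3) = 816. Together 1752.
Add back pairs where two caps are both exceeded: 10 + 4 + 84 + 10 + 120 + 84 = 312.
By inclusion–exclusion the count is 1540 − 1752 + 312 = 100.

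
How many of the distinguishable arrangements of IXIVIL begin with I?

Fix I in the first position and arrange the remaining 5 letters.
Those 5 letters have I appearing twice, giving (5)!/(2!) = 60.

60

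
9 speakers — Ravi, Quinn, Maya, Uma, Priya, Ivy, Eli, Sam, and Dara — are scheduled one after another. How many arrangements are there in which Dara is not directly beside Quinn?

282240

There are 9! = 362880 arrangements in all. If Dara and Quinn are adjacent, merging them into one block gives 2·(8)! = 80640 arrangements.
So 362880 − 80640 = 282240 arrangements keep them apart.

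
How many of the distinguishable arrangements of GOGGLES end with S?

120

Fix S in the last position and arrange the remaining 6 letters.
Those 6 letters have G appearing 3 times, giving (6)!/(3!) = 120.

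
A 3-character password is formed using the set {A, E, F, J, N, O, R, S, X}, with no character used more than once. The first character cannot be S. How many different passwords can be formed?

The first character has 9−1 = 8 choices (anything except S).
The remaining 2 characters are filled from the other 8 symbols without repetition: 8 × 7 = 56.
Total: 8 × 56 = 448.

448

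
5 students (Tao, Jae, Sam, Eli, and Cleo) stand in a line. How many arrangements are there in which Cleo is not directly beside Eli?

There are 5! = 120 arrangements in all. If Cleo and Eli are adjacent, merging them into one block gives 2·(4)! = 48 arrangements.
Complementary counting: 120 − 48 = 72.

72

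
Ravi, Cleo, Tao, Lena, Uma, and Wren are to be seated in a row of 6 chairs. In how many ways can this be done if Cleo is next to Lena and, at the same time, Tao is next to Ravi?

Treat {Cleo,Lena} as one block (2 orders) and {Tao,Ravi} as another (2 orders).
That leaves 4 units to arrange: 2 × 2 × 4! = 4 × 24 = 96.

96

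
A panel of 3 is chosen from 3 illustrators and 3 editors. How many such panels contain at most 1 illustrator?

10

Split by how many illustrators are chosen (0 through 1).
Sum: C(3,0)·C(3,3) + C(3,1)·C(3,2) = 1 + 9 = 10.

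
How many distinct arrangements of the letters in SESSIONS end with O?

210

Fix O in the last position and arrange the remaining 7 letters.
Those 7 letters have S appearing 4 times, giving (7)!/(4!) = 210.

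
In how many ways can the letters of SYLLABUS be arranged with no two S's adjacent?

There are 8!/(2!·2!) = 10080 arrangements of SYLLABUS in total.
Arrangements with the S's together: treat SS as one letter, giving (7)!/(2!) = 2520.
Subtracting, 10080 − 2520 = 7560 arrangements keep the S's apart.

7560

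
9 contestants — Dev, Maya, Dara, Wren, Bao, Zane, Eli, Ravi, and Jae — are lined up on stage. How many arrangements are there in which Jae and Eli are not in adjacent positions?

There are 9! = 362880 arrangements in all. If Jae and Eli are adjacent, merging them into one block gives 2·(8)! = 80640 arrangements.
So 362880 − 80640 = 282240 arrangements keep them apart.

282240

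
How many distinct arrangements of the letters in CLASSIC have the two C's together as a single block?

Treat the 2 copies of C as a single block. The multiset to arrange is then {CC, A, I, L, S, S}, 6 items in all.
That gives (6)!/(2!) = 360 arrangements.

360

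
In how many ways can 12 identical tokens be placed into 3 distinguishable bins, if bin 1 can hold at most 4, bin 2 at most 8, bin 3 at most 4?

Ignoring the caps, the number of non-negative solutions to x_1+…+x_3 = 12 is C(14,2) = 91.
Subtract solutions that violate a single cap (substitute x_i' = x_i − (cap_i+1)): x_1 ≥ 5 gives C(9,2) = 36; x_2 ≥ 9 gives C(5,2) = 10; x_3 ≥ 5 gives C(9,2) = 36. Together 82.
Add back pairs where two caps are both exceeded: 0 + 6 + 0 = 6.
By inclusion–exclusion the count is 91 − 82 + 6 = 15.

15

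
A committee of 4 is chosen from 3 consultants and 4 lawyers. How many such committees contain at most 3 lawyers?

34

Split by how many lawyers are chosen (0 through 3).
Sum: C(4,0)·C(3,4) + C(4,1)·C(3,3) + C(4,2)·C(3,2) + C(4,3)·C(3,1) = 0 + 4 + 18 + 12 = 34.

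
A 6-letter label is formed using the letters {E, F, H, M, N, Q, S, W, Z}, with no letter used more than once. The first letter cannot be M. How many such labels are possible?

The first letter has 9−1 = 8 choices (anything except M).
The remaining 5 letters are filled from the other 8 symbols without repetition: 8 × 7 × 6 × 5 × 4 = 6720.
Total: 8 × 6720 = 53760.

53760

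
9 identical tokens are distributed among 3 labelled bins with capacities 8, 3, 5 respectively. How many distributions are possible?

23

Ignoring the caps, the number of non-negative solutions to x_1+…+x_3 = 9 is C(11,2) = 55.
Subtract solutions that violate a single cap (substitute x_i' = x_i − (cap_i+1)): x_1 ≥ 9 gives C(2,2) = 1; x_2 ≥ 4 gives C(7,2) = 21; x_3 ≥ 6 gives C(5,2) = 10. Together 32.
No two caps can be exceeded simultaneously, so the pair terms are all 0.
By inclusion–exclusion the count is 55 − 32 + 0 = 23.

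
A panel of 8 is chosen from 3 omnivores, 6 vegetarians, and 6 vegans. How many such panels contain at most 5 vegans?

Split by how many vegans are chosen (0 through 5).
Sum: C(6,0)·C(9,8) + C(6,1)·C(9,7) + C(6,2)·C(9,6) + C(6,3)·C(9,5) + C(6,4)·C(9,4) + C(6,5)·C(9,3) = 9 + 216 + 1260 + 2520 + 1890 + 504 = 6399.

6399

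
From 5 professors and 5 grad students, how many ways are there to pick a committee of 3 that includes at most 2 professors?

110

Split by how many professors are chosen (0 through 2).
Sum: C(5,0)·C(5,3) + C(5,1)·C(5,2) + C(5,2)·C(5,1) = 10 + 50 + 50 = 110.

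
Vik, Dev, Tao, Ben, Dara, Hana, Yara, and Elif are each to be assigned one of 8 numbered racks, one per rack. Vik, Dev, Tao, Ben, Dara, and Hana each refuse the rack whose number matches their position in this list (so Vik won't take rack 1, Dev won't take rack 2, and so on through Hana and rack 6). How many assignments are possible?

Let Aᵢ (for 1 ≤ i ≤ 6) be the placements that put person i in their forbidden rack. Any j of these fix j positions, leaving (8−j)! ways to fill the rest, and there are C(6,j) ways to pick which j.
By inclusion–exclusion, the number of valid placements is Σ_{j=0}^{6} (−1)^j C(6,j)·(8−j)!.
Computing: 40320 − 30240 + 10800 − 2400 + 360 − 36 + 2 = 18806.

18806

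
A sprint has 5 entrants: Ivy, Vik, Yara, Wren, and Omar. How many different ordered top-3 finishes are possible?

60

This is an ordered selection of 3 from 5: P(5,3).
That gives 5 × 4 × 3 = 60.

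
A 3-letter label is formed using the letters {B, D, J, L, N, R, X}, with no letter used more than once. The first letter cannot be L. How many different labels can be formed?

180

The first letter has 7−1 = 6 choices (anything except L).
The remaining 2 letters are filled from the other 6 symbols without repetition: 6 × 5 = 30.
Total: 6 × 30 = 180.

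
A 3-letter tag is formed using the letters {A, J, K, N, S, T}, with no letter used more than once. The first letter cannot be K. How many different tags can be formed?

The first letter has 6−1 = 5 choices (anything except K).
The remaining 2 letters are filled from the other 5 symbols without repetition: 5 × 4 = 20.
Total: 5 × 20 = 100.

100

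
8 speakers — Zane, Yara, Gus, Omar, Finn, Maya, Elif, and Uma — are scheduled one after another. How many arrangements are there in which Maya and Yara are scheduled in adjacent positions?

Treat {Maya, Yara} as a single unit. There are 7 units to order, and the pair itself can be ordered 2 ways.
So the count is 2·(7)! = 10080.

10080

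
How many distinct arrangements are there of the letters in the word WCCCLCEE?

840

Letter multiplicities in WCCCLCEE: C×4, E×2, L×1, W×1.
So there are 8! / (4!·2!) = 840 distinguishable arrangements.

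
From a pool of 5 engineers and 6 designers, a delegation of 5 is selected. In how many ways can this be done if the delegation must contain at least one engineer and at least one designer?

455

Unrestricted: C(11,5) = 462 ways to pick any 5 of the 11.
Selections missing a whole group: no engineers → C(6,5) = 6; no designers → C(5,5) = 1.
Both groups omitted at once is impossible, so 462 − 7 = 455.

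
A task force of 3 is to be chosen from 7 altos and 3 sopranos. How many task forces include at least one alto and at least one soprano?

Total 3-person selections from all 10: C(10,3) = 120.
Subtract selections that omit an entire group: no altos → C(3,3) = 1; no sopranos → C(7,3) = 35.
Both groups omitted at once is impossible, so 120 − 36 = 84.

84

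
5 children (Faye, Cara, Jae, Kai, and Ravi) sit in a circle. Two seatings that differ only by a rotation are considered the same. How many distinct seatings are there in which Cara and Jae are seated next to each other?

12

Treat {Cara, Jae} as one unit (2 internal orders) and seat the resulting 4 units around the table: (3)! circular arrangements.
So 2 × (3)! = 2 × 6 = 12.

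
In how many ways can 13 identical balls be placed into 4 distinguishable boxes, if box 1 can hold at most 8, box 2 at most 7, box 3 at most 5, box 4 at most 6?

Without the upper bounds there are C(16,3) = 560 ways to split 13 among 4 boxes.
Subtract solutions that violate a single cap (substitute x_i' = x_i − (cap_i+1)): x_1 ≥ 9 gives C(7,3) = 35; x_2 ≥ 8 gives C(8,3) = 56; x_3 ≥ 6 gives C(10,3) = 120; x_4 ≥ 7 gives C(9,3) = 84. Together 295.
Add back pairs where two caps are both exceeded: 0 + 0 + 0 + 0 + 0 + 1 = 1.
By inclusion–exclusion the count is 560 − 295 + 1 = 266.

266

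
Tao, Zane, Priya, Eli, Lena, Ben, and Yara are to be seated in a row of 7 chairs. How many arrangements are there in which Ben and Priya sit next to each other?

1440

Place the 5 others and the Ben-Priya pair as 6 objects in a line; the pair has 2 internal arrangements.
That gives 2 × 6! = 2 × 720 = 1440.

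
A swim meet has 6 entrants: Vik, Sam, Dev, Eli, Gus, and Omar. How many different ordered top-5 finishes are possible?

720

There are 6 choices for 1st place, 5 for 2nd, and so on down to 2 for position 5.
That gives 6 × 5 × 4 × 3 × 2 = 720.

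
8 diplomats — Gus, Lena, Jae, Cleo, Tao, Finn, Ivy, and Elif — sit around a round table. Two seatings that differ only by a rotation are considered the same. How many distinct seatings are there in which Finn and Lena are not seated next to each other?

Without the restriction there are (7)! = 5040 seatings.
Those with Finn next to Lena: fuse the pair into one unit and seat 7 units around a circle — 2·(6)! = 1440.
Subtracting, 5040 − 1440 = 3600.

3600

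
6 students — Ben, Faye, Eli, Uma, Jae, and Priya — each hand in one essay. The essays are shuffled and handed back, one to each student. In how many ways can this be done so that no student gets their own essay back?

265

Count assignments avoiding every fixed point. For any j of the 6 students fixed to their own essay, the other 6−j can be arranged in (6−j)! ways.
By inclusion–exclusion this is Σ_{j=0}^{6} (−1)^j C(6,j)·(6−j)!.
Computing: 720 − 720 + 360 − 120 + 30 − 6 + 1 = 265.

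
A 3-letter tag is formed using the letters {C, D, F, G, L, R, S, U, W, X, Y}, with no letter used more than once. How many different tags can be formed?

With no repetition, fill the 3 letters in order: 11 choices, then 10, down to 9.
11 × 10 × 9 = 990.

990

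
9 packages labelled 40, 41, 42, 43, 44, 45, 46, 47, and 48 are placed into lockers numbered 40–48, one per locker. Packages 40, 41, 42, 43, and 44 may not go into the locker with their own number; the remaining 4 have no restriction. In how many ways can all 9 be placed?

Let Aᵢ (for 40 ≤ i ≤ 44) be the placements that put package i in its forbidden locker. Any j of these fix j positions, leaving (9−j)! ways to fill the rest, and there are C(5,j) ways to pick which j.
By inclusion–exclusion, the number of valid placements is Σ_{j=0}^{5} (−1)^j C(5,j)·(9−j)!.
Computing: 362880 − 201600 + 50400 − 7200 + 600 − 24 = 205056.

205056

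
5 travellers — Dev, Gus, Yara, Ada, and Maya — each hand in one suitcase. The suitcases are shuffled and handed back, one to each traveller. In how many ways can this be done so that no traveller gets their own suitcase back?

This is the derangement count D_5: permutations of 5 items with no fixed point.
By inclusion–exclusion this is Σ_{j=0}^{5} (−1)^j C(5,j)·(5−j)!.
Computing: 120 − 120 + 60 − 20 + 5 − 1 = 44.

44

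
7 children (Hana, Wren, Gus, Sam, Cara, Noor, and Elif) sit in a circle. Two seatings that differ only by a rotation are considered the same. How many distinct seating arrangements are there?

Around a circle, 7 distinct people have 7!/7 = (6)! = 720 rotationally distinct seatings.

720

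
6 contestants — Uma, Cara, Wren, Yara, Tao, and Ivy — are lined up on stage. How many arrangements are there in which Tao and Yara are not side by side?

480

Of the 6! = 720 arrangements, those with Tao and Yara adjacent number 2 × 5! = 240 (treat the pair as a block with 2 internal orders).
So 720 − 240 = 480 arrangements keep them apart.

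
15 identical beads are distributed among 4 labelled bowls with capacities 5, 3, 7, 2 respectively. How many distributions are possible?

10

Without the upper bounds there are C(18,3) = 816 ways to split 15 among 4 bowls.
Subtract solutions that violate a single cap (substitute x_i' = x_i − (cap_i+1)): x_1 ≥ 6 gives C(12,3) = 220; x_2 ≥ 4 gives C(14,3) = 364; x_3 ≥ 8 gives C(10,3) = 120; x_4 ≥ 3 gives C(15,3) = 455. Together 1159.
Add back pairs where two caps are both exceeded: 56 + 4 + 84 + 20 + 165 + 35 = 364.
Subtract triples: 0 + 10 + 0 + 1 = 11.
By inclusion–exclusion the count is 816 − 1159 + 364 − 11 = 10.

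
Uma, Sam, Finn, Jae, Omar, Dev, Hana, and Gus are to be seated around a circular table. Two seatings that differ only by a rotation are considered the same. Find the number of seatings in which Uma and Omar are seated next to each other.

Treat {Uma, Omar} as one unit (2 internal orders) and seat the resulting 7 units around the table: (6)! circular arrangements.
So 2 × (6)! = 2 × 720 = 1440.

1440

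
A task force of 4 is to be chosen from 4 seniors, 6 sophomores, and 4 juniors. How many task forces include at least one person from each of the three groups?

528

Total 4-person selections from all 14: C(14,4) = 1001.
Selections missing a whole group: no seniors → C(10,4) = 210; no sophomores → C(8,4) = 70; no juniors → C(10,4) = 210.
Add back selections omitting two groups (i.e. drawn from a single group): C(4,4) + C(6,4) + C(4,4) = 17.
By inclusion–exclusion: 1001 − 490 + 17 = 528.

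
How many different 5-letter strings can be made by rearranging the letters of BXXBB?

BXXBB has 5 letters with B appearing 3 times and X appearing twice.
Dividing 5! = 120 by 3!·2! = 12 for the repeated letters gives 10.

10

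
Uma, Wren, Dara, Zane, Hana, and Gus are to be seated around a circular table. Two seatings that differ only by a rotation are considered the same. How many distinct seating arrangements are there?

120

Fix one person's seat to break rotational symmetry; the remaining 5 people can be arranged in (5)! = 120 ways.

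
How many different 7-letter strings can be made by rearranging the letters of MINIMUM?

420

Letter multiplicities in MINIMUM: I×2, M×3, N×1, U×1.
So there are 7! / (3!·2!) = 420 distinguishable arrangements.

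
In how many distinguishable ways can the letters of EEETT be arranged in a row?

Letter multiplicities in EEETT: E×3, T×2.
Dividing 5! = 120 by 3!·2! = 12 for the repeated letters gives 10.

10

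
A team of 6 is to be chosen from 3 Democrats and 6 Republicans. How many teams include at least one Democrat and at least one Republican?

Unrestricted: C(9,6) = 84 ways to pick any 6 of the 9.
Subtract selections that omit an entire group: no Democrats → C(6,6) = 1; no Republicans → C(3,6) = 0.
Both groups omitted at once is impossible, so 84 − 1 = 83.

83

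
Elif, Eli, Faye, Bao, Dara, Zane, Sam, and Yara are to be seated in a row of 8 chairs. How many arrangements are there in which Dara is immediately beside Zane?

10080

Place the 6 others and the Dara-Zane pair as 7 objects in a line; the pair has 2 internal arrangements.
So the count is 2·(7)! = 10080.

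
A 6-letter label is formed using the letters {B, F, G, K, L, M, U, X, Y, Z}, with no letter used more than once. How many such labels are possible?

151200

With no repetition, fill the 6 letters in order: 10 choices, then 9, down to 5.
That product is 10 × 9 × 8 × 7 × 6 × 5 = 151200.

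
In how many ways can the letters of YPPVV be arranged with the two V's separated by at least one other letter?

18

There are 5!/(2!·2!) = 30 arrangements of YPPVV in total.
If the two V's are adjacent, glue them into one block, leaving 4 items to arrange: (4)!/(2!) = 12 ways.
Subtracting, 30 − 12 = 18 arrangements keep the V's apart.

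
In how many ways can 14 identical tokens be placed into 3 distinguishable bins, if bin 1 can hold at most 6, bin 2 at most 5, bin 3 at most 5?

Without the upper bounds there are C(16,2) = 120 ways to split 14 among 3 bins.
Subtract solutions that violate a single cap (substitute x_i' = x_i − (cap_i+1)): x_1 ≥ 7 gives C(9,2) = 36; x_2 ≥ 6 gives C(10,2) = 45; x_3 ≥ 6 gives C(10,2) = 45. Together 126.
Add back pairs where two caps are both exceeded: 3 + 3 + 6 = 12.
By inclusion–exclusion the count is 120 − 126 + 12 = 6.

6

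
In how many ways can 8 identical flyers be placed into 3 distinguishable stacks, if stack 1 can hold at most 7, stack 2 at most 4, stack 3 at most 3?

19

Ignoring the caps, the number of non-negative solutions to x_1+…+x_3 = 8 is C(10,2) = 45.
Subtract solutions that violate a single cap (substitute x_i' = x_i − (cap_i+1)): x_1 ≥ 8 gives C(2,2) = 1; x_2 ≥ 5 gives C(5,2) = 10; x_3 ≥ 4 gives C(6,2) = 15. Together 26.
No two caps can be exceeded simultaneously, so the pair terms are all 0.
By inclusion–exclusion the count is 45 − 26 + 0 = 19.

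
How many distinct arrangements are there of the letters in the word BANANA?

60

BANANA has 6 letters with A appearing 3 times and N appearing twice.
Dividing 6! = 720 by 3!·2! = 12 for the repeated letters gives 60.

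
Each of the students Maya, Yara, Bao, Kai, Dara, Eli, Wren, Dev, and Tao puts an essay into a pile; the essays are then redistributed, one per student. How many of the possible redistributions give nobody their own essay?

133496

Count assignments avoiding every fixed point. For any j of the 9 students fixed to their own essay, the other 9−j can be arranged in (9−j)! ways.
By inclusion–exclusion this is Σ_{j=0}^{9} (−1)^j C(9,j)·(9−j)!.
Computing: 362880 − 362880 + 181440 − 60480 + 15120 − 3024 + 504 − 72 + 9 − 1 = 133496.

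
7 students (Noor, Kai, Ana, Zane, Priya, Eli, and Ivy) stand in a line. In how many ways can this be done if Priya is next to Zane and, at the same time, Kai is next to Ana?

Treat {Priya,Zane} as one block (2 orders) and {Kai,Ana} as another (2 orders).
That leaves 5 units to arrange: 2 × 2 × 5! = 4 × 120 = 480.

480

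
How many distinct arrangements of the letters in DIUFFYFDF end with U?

Fix U in the last position and arrange the remaining 8 letters.
Those 8 letters have D appearing twice and F appearing 4 times, giving (8)!/(4!·2!) = 840.

840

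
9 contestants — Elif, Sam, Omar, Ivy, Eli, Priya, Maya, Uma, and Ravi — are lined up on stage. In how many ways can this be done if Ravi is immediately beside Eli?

Place the 7 others and the Ravi-Eli pair as 8 objects in a line; the pair has 2 internal arrangements.
So the count is 2·(8)! = 80640.

80640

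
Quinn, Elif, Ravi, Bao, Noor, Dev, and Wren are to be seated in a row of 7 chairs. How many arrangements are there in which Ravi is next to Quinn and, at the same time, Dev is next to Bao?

480

Treat {Ravi,Quinn} as one block (2 orders) and {Dev,Bao} as another (2 orders).
That leaves 5 units to arrange: 2 × 2 × 5! = 4 × 120 = 480.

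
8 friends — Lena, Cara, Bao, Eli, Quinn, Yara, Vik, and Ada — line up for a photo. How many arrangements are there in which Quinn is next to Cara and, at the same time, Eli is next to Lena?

Treat {Quinn,Cara} as one block (2 orders) and {Eli,Lena} as another (2 orders).
That leaves 6 units to arrange: 2 × 2 × 6! = 4 × 720 = 2880.

2880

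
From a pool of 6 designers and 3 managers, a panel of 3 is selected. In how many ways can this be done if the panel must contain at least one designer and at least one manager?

Unrestricted: C(9,3) = 84 ways to pick any 3 of the 9.
Selections missing a whole group: no designers → C(3,3) = 1; no managers → C(6,3) = 20.
Both groups omitted at once is impossible, so 84 − 21 = 63.

63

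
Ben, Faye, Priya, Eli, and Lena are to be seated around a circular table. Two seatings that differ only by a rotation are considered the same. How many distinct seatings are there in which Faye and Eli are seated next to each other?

12

Glue Faye and Eli into a block (2 internal orders). Seating 4 units around a circle gives (3)! arrangements.
So 2 × (3)! = 2 × 6 = 12.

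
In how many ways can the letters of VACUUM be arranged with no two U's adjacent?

240

Total arrangements of VACUUM: 6!/(2!) = 360.
Arrangements with the U's together: treat UU as one letter, giving (5)! = 120.
Subtracting, 360 − 120 = 240 arrangements keep the U's apart.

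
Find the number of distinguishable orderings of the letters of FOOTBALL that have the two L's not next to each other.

There are 8!/(2!·2!) = 10080 arrangements of FOOTBALL in total.
If the two L's are adjacent, glue them into one block, leaving 7 items to arrange: (7)!/(2!) = 2520 ways.
Hence 10080 − 2520 = 7560.

7560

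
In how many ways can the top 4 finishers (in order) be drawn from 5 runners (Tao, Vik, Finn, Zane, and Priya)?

This is an ordered selection of 4 from 5: P(5,4).
That gives 5 × 4 × 3 × 2 = 120.

120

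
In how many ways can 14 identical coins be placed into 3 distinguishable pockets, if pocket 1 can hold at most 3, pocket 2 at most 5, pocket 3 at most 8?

Ignoring the caps, the number of non-negative solutions to x_1+…+x_3 = 14 is C(16,2) = 120.
Subtract solutions that violate a single cap (substitute x_i' = x_i − (cap_i+1)): x_1 ≥ 4 gives C(12,2) = 66; x_2 ≥ 6 gives C(10,2) = 45; x_3 ≥ 9 gives C(7,2) = 21. Together 132.
Add back pairs where two caps are both exceeded: 15 + 3 + 0 = 18.
By inclusion–exclusion the count is 120 − 132 + 18 = 6.

6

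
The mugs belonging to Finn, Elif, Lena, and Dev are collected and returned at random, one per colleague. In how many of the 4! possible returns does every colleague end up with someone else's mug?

Count assignments avoiding every fixed point. For any j of the 4 colleagues fixed to their own mug, the other 4−j can be arranged in (4−j)! ways.
By inclusion–exclusion this is Σ_{j=0}^{4} (−1)^j C(4,j)·(4−j)!.
Computing: 24 − 24 + 12 − 4 + 1 = 9.

9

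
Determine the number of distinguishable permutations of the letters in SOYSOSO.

Letter multiplicities in SOYSOSO: O×3, S×3, Y×1.
So there are 7! / (3!·3!) = 140 distinguishable arrangements.

140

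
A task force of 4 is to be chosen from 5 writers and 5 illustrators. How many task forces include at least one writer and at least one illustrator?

200

Unrestricted: C(10,4) = 210 ways to pick any 4 of the 10.
Subtract selections that omit an entire group: no writers → C(5,4) = 5; no illustrators → C(5,4) = 5.
Both groups omitted at once is impossible, so 210 − 10 = 200.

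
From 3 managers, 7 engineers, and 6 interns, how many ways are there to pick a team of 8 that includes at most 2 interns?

3915

Split by how many interns are chosen (0 through 2).
Sum: C(6,0)·C(10,8) + C(6,1)·C(10,7) + C(6,2)·C(10,6) = 45 + 720 + 3150 = 3915.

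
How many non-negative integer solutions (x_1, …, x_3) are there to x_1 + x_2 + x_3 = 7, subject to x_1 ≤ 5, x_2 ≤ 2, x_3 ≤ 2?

6

Ignoring the caps, the number of non-negative solutions to x_1+…+x_3 = 7 is C(9,2) = 36.
Subtract solutions that violate a single cap (substitute x_i' = x_i − (cap_i+1)): x_1 ≥ 6 gives C(3,2) = 3; x_2 ≥ 3 gives C(6,2) = 15; x_3 ≥ 3 gives C(6,2) = 15. Together 33.
Add back pairs where two caps are both exceeded: 0 + 0 + 3 = 3.
By inclusion–exclusion the count is 36 − 33 + 3 = 6.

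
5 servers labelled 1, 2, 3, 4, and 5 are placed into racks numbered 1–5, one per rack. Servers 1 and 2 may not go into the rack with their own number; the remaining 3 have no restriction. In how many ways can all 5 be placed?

78

Let Aᵢ (for i ∈ {1, 2}) be the placements that put server i in its forbidden rack. Any j of these fix j positions, leaving (5−j)! ways to fill the rest, and there are C(2,j) ways to pick which j.
By inclusion–exclusion, the number of valid placements is Σ_{j=0}^{2} (−1)^j C(2,j)·(5−j)!.
Computing: 120 − 48 + 6 = 78.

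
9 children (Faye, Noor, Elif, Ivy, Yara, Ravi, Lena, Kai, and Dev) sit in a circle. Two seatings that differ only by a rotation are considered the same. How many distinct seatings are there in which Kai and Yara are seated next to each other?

Glue Kai and Yara into a block (2 internal orders). Seating 8 units around a circle gives (7)! arrangements.
So 2 × (7)! = 2 × 5040 = 10080.

10080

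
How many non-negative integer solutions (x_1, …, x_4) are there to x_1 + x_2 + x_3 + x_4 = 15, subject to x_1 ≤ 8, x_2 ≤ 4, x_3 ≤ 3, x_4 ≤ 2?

Ignoring the caps, the number of non-negative solutions to x_1+…+x_4 = 15 is C(18,3) = 816.
Subtract solutions that violate a single cap (substitute x_i' = x_i − (cap_i+1)): x_1 ≥ 9 gives C(9,3) = 84; x_2 ≥ 5 gives C(13,3) = 286; x_3 ≥ 4 gives C(14,3) = 364; x_4 ≥ 3 gives C(15,3) = 455. Together 1189.
Add back pairs where two caps are both exceeded: 4 + 10 + 20 + 84 + 120 + 165 = 403.
Subtract triples: 0 + 0 + 0 + 20 = 20.
By inclusion–exclusion the count is 816 − 1189 + 403 − 20 = 10.

10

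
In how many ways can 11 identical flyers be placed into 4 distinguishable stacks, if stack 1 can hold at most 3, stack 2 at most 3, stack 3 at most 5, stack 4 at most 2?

Without the upper bounds there are C(14,3) = 364 ways to split 11 among 4 stacks.
Subtract solutions that violate a single cap (substitute x_i' = x_i − (cap_i+1)): x_1 ≥ 4 gives C(10,3) = 120; x_2 ≥ 4 gives C(10,3) = 120; x_3 ≥ 6 gives C(8,3) = 56; x_4 ≥ 3 gives C(11,3) = 165. Together 461.
Add back pairs where two caps are both exceeded: 20 + 4 + 35 + 4 + 35 + 10 = 108.
Subtract triples: 0 + 1 + 0 + 0 = 1.
By inclusion–exclusion the count is 364 − 461 + 108 − 1 = 10.

10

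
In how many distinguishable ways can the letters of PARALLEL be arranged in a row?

The 8 letters of PARALLEL have repeats: A appearing twice and L appearing 3 times.
So there are 8! / (3!·2!) = 3360 distinguishable arrangements.

3360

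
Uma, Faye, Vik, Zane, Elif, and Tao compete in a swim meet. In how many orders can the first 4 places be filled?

There are 6 choices for 1st place, 5 for 2nd, and so on down to 3 for position 4.
That gives 6 × 5 × 4 × 3 = 360.

360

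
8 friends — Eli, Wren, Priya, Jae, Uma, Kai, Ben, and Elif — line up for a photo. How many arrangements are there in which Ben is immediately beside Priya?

Place the 6 others and the Ben-Priya pair as 7 objects in a line; the pair has 2 internal arrangements.
That gives 2 × 7! = 2 × 5040 = 10080.

10080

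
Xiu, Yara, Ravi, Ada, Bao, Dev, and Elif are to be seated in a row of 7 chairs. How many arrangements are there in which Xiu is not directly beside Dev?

There are 7! = 5040 arrangements in all. If Xiu and Dev are adjacent, merging them into one block gives 2·(6)! = 1440 arrangements.
Complementary counting: 5040 − 1440 = 3600.

3600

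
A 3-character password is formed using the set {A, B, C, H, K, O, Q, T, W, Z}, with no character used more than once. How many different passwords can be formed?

Choose and order 3 of the 10 symbols: the first character has 10 options, the next 9, then 8.
10 × 9 × 8 = 720.

720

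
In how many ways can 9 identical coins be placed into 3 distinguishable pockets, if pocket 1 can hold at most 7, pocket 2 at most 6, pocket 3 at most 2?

18

Ignoring the caps, the number of non-negative solutions to x_1+…+x_3 = 9 is C(11,2) = 55.
Subtract solutions that violate a single cap (substitute x_i' = x_i − (cap_i+1)): x_1 ≥ 8 gives C(3,2) = 3; x_2 ≥ 7 gives C(4,2) = 6; x_3 ≥ 3 gives C(8,2) = 28. Together 37.
No two caps can be exceeded simultaneously, so the pair terms are all 0.
By inclusion–exclusion the count is 55 − 37 + 0 = 18.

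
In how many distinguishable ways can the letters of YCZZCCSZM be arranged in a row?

The 9 letters of YCZZCCSZM have repeats: C appearing 3 times and Z appearing 3 times.
The number of distinct arrangements is 9!/(3!·3!) = 362880/36 = 10080.

10080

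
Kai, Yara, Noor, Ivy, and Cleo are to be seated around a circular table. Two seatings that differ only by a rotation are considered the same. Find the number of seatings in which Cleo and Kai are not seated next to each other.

12

All circular seatings of 5 people number (4)! = 24.
Seatings with Cleo beside Kai: treat them as a block with 2 internal orders, giving 2 × (3)! = 12.
Subtracting, 24 − 12 = 12.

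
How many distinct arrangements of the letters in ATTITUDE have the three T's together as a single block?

Treat the 3 copies of T as a single block. The multiset to arrange is then {TTT, A, D, E, I, U}, 6 items in all.
All 6 items are distinct, so there are (6)! = 720 arrangements.

720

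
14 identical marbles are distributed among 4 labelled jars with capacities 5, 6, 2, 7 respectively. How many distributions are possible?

63

Ignoring the caps, the number of non-negative solutions to x_1+…+x_4 = 14 is C(17,3) = 680.
Subtract solutions that violate a single cap (substitute x_i' = x_i − (cap_i+1)): x_1 ≥ 6 gives C(11,3) = 165; x_2 ≥ 7 gives C(10,3) = 120; x_3 ≥ 3 gives C(14,3) = 364; x_4 ≥ 8 gives C(9,3) = 84. Together 733.
Add back pairs where two caps are both exceeded: 4 + 56 + 1 + 35 + 0 + 20 = 116.
By inclusion–exclusion the count is 680 − 733 + 116 = 63.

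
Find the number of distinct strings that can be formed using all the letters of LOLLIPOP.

The 8 letters of LOLLIPOP have repeats: L appearing 3 times, O appearing twice, and P appearing twice.
The number of distinct arrangements is 8!/(3!·2!·2!) = 40320/24 = 1680.

1680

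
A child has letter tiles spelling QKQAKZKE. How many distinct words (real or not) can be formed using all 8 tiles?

Letter multiplicities in QKQAKZKE: A×1, E×1, K×3, Q×2, Z×1.
The number of distinct arrangements is 8!/(3!·2!) = 40320/12 = 3360.

3360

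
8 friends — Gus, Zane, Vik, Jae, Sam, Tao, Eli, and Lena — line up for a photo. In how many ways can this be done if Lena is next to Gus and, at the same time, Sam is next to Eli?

Treat {Lena,Gus} as one block (2 orders) and {Sam,Eli} as another (2 orders).
That leaves 6 units to arrange: 2 × 2 × 6! = 4 × 720 = 2880.

2880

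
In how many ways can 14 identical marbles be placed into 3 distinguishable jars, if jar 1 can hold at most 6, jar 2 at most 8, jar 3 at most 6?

28

Ignoring the caps, the number of non-negative solutions to x_1+…+x_3 = 14 is C(16,2) = 120.
Subtract solutions that violate a single cap (substitute x_i' = x_i − (cap_i+1)): x_1 ≥ 7 gives C(9,2) = 36; x_2 ≥ 9 gives C(7,2) = 21; x_3 ≥ 7 gives C(9,2) = 36. Together 93.
Add back pairs where two caps are both exceeded: 0 + 1 + 0 = 1.
By inclusion–exclusion the count is 120 − 93 + 1 = 28.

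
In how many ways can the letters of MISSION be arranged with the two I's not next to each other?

900

Total arrangements of MISSION: 7!/(2!·2!) = 1260.
If the two I's are adjacent, glue them into one block, leaving 6 items to arrange: (6)!/(2!) = 360 ways.
Hence 1260 − 360 = 900.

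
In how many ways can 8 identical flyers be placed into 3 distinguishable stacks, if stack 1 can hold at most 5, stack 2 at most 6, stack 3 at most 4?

Without the upper bounds there are C(10,2) = 45 ways to split 8 among 3 stacks.
Subtract solutions that violate a single cap (substitute x_i' = x_i − (cap_i+1)): x_1 ≥ 6 gives C(4,2) = 6; x_2 ≥ 7 gives C(3,2) = 3; x_3 ≥ 5 gives C(5,2) = 10. Together 19.
No two caps can be exceeded simultaneously, so the pair terms are all 0.
By inclusion–exclusion the count is 45 − 19 + 0 = 26.

26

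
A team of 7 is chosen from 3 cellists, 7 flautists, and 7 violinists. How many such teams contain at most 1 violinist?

Split by how many violinists are chosen (0 through 1).
Sum: C(7,0)·C(10,7) + C(7,1)·C(10,6) = 120 + 1470 = 1590.

1590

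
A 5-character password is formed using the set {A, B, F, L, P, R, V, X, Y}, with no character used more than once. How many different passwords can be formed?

With no repetition, fill the 5 characters in order: 9 choices, then 8, down to 5.
That product is 9 × 8 × 7 × 6 × 5 = 15120.

15120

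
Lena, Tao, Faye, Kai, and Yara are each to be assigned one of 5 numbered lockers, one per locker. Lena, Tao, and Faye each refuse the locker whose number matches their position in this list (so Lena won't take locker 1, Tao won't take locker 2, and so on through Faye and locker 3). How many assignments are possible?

64

Let Aᵢ (for i ∈ {1, 2, 3}) be the placements that put person i in their forbidden locker. Any j of these fix j positions, leaving (5−j)! ways to fill the rest, and there are C(3,j) ways to pick which j.
By inclusion–exclusion, the number of valid placements is Σ_{j=0}^{3} (−1)^j C(3,j)·(5−j)!.
Computing: 120 − 72 + 18 − 2 = 64.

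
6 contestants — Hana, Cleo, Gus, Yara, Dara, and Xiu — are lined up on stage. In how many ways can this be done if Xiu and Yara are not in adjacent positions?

480

Of the 6! = 720 arrangements, those with Xiu and Yara adjacent number 2 × 5! = 240 (treat the pair as a block with 2 internal orders).
Complementary counting: 720 − 240 = 480.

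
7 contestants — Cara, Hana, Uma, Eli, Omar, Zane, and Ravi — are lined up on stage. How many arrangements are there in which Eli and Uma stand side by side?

1440

Glue Eli and Uma into one block (2 internal orders), leaving 6 units to arrange in a row.
So the count is 2·(6)! = 1440.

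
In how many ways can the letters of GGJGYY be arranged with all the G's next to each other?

Treat the 3 copies of G as a single block. The multiset to arrange is then {GGG, J, Y, Y}, 4 items in all.
That gives (4)!/(2!) = 12 arrangements.

12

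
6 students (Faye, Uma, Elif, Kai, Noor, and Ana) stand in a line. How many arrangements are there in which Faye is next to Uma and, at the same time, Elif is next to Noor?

Treat {Faye,Uma} as one block (2 orders) and {Elif,Noor} as another (2 orders).
That leaves 4 units to arrange: 2 × 2 × 4! = 4 × 24 = 96.

96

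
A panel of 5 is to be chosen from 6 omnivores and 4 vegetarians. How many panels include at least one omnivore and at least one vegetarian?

With no constraint there are C(10,5) = 252 possible selections.
Subtract selections that omit an entire group: no omnivores → C(4,5) = 0; no vegetarians → C(6,5) = 6.
Both groups omitted at once is impossible, so 252 − 6 = 246.

246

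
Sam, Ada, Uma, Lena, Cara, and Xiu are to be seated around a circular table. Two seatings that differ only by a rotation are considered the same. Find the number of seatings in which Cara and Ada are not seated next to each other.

72

Without the restriction there are (5)! = 120 seatings.
Seatings with Cara beside Ada: treat them as a block with 2 internal orders, giving 2 × (4)! = 48.
Subtracting, 120 − 48 = 72.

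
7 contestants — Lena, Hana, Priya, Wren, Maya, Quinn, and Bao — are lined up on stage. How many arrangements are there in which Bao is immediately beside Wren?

Place the 5 others and the Bao-Wren pair as 6 objects in a line; the pair has 2 internal arrangements.
That gives 2 × 6! = 2 × 720 = 1440.

1440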